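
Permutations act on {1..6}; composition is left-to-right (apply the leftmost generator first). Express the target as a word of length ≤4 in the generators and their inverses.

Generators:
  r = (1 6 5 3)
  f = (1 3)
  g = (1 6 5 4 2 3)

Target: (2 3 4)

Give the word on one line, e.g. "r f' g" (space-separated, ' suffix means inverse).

  after r': (1 3 5 6)
  after g: (2 3 4)

r' g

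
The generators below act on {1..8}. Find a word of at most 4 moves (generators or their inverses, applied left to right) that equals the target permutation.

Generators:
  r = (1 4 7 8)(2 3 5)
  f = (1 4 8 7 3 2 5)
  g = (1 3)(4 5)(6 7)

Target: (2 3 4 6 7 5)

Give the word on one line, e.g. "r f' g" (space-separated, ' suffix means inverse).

r r f g

  after r: (1 4 7 8)(2 3 5)
  after r: (1 7)(2 5 3)(4 8)
  after f: (1 3 5 2)(4 7)
  after g: (2 3 4 6 7 5)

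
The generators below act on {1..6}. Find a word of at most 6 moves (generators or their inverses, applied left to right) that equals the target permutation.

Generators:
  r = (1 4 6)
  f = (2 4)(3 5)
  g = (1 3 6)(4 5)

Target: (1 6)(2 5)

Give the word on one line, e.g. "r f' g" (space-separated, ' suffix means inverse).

g f g' r' r'

  after g: (1 3 6)(4 5)
  after f: (1 5 2 4 3 6)
  after g': (1 4)(2 5)
  after r': (2 5)(4 6)
  after r': (1 6)(2 5)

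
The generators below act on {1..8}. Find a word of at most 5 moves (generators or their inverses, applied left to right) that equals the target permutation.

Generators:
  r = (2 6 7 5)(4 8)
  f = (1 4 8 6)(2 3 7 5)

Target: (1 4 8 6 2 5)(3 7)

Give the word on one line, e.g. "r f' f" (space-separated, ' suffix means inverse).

  after r: (2 6 7 5)(4 8)
  after r: (2 7)(5 6)
  after f: (1 4 8 6 2 5)(3 7)

r r f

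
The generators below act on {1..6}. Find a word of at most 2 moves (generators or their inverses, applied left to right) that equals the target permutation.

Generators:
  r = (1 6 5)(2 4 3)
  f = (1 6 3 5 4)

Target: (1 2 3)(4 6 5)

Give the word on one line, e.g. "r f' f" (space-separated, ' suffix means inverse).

f' r'

  after f': (1 4 5 3 6)
  after r': (1 2 3)(4 6 5)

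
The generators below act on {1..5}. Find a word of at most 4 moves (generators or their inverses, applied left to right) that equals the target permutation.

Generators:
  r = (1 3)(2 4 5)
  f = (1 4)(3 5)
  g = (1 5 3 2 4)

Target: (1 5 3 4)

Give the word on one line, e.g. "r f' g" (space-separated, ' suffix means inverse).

r g' f f

  after r: (1 3)(2 4 5)
  after g': (1 5 3 4)
  after f: (1 3)
  after f: (1 5 3 4)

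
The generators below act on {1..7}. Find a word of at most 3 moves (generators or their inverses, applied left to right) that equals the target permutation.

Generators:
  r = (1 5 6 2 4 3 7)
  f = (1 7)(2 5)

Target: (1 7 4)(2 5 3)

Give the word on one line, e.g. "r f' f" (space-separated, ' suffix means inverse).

  after r': (1 7 3 4 2 6 5)
  after f: (2 6)(3 4 5 7)
  after r': (1 7 4)(2 5 3)

r' f r'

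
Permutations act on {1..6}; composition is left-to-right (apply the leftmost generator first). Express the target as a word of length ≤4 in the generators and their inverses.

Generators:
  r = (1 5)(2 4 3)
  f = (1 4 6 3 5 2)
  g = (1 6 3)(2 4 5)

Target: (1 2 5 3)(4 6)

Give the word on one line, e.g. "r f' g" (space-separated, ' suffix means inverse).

  after f: (1 4 6 3 5 2)
  after r': (1 2 5 3)(4 6)

f r'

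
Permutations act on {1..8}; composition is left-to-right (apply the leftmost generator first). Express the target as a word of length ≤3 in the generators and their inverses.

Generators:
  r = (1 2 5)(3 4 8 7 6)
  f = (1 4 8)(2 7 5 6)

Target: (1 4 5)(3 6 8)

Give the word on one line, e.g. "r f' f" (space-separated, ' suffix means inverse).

  after f: (1 4 8)(2 7 5 6)
  after f: (1 8 4)(2 5)(6 7)
  after r': (1 4 5)(3 6 8)

f f r'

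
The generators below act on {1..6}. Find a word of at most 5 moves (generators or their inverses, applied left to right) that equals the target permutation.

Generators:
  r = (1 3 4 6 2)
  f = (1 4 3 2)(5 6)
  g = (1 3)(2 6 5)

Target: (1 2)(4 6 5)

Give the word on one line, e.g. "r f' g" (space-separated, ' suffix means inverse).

  after r: (1 3 4 6 2)
  after g': (2 3 4)(5 6)
  after r': (1 2)(4 6 5)

r g' r'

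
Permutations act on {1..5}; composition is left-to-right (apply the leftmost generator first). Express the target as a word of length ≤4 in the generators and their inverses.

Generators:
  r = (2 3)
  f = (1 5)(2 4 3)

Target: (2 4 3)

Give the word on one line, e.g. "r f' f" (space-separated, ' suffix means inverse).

r' f f r

  after r': (2 3)
  after f: (1 5)(3 4)
  after f: (2 4)
  after r: (2 4 3)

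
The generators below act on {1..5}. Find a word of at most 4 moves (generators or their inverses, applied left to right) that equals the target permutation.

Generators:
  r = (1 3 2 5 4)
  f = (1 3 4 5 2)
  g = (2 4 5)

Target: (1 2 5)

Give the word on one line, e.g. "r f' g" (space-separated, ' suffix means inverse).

f' g' f

  after f': (1 2 5 4 3)
  after g': (1 5 2 4 3)
  after f: (1 2 5)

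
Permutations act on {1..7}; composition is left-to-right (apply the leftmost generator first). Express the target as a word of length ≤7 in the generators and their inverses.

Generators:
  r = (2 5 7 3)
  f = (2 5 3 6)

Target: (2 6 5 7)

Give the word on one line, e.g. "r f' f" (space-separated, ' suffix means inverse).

r' r' r' f f

  after r': (2 3 7 5)
  after r': (2 7)(3 5)
  after r': (2 5 7 3)
  after f: (2 3 5 7 6)
  after f: (2 6 5 7)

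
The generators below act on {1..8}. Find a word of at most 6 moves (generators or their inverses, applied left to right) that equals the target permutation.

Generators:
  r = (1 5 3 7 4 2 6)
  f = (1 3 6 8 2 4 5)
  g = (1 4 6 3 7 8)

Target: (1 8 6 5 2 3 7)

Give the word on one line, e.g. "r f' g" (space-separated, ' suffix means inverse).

  after g: (1 4 6 3 7 8)
  after g: (1 6 7)(3 8 4)
  after f: (1 8 5)(2 4 6 7 3)
  after r': (1 8)(2 7 5 6 3 4)
  after r': (1 8 6 5 2 3 7)

g g f r' r'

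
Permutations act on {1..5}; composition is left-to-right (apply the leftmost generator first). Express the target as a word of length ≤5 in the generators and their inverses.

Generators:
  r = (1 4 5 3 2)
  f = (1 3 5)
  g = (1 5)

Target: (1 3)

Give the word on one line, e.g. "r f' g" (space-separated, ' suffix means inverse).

g' r f' f' r

  after g': (1 5)
  after r: (1 3 2)(4 5)
  after f': (2 5 4 3)
  after f': (1 5 4)(2 3)
  after r: (1 3)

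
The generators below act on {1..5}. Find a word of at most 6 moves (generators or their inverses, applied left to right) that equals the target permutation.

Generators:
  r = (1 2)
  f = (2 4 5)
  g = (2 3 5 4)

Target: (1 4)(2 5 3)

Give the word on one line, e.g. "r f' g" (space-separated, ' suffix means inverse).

  after g': (2 4 5 3)
  after r: (1 2 4 5 3)
  after f': (1 5 3)
  after f': (1 4 2 5 3)
  after r: (1 4)(2 5 3)

g' r f' f' r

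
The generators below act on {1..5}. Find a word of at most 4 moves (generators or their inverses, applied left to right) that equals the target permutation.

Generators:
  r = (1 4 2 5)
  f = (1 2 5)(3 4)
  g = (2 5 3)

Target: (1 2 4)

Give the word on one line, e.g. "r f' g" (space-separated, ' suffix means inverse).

  after r: (1 4 2 5)
  after f': (1 3 4)
  after f': (1 4 5 2)
  after r: (1 2 4)

r f' f' r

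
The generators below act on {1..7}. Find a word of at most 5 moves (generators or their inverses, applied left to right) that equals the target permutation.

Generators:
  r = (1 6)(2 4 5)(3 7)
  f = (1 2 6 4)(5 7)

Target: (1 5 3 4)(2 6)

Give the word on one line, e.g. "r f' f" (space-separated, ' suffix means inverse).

r r r f' r'

  after r: (1 6)(2 4 5)(3 7)
  after r: (2 5 4)
  after r: (1 6)(3 7)
  after f': (1 2)(3 5 7)(4 6)
  after r': (1 5 3 4)(2 6)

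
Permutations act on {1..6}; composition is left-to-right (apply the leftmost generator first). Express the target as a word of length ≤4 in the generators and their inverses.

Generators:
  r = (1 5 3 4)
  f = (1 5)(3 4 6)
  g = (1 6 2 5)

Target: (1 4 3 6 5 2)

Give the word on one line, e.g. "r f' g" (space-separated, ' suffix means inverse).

r' g g

  after r': (1 4 3 5)
  after g: (1 4 3)(2 5 6)
  after g: (1 4 3 6 5 2)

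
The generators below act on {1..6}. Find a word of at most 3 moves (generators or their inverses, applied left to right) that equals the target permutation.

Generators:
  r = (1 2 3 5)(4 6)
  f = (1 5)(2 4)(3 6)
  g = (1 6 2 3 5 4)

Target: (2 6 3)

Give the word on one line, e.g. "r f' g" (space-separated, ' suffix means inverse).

r g' g'

  after r: (1 2 3 5)(4 6)
  after g': (1 6 5 4)
  after g': (2 6 3)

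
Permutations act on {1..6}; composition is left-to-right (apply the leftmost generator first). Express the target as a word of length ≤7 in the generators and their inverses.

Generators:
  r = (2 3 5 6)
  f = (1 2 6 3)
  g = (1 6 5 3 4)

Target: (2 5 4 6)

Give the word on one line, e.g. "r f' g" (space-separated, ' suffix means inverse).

  after g': (1 4 3 5 6)
  after f': (1 4 6 3 5 2)
  after f': (1 4 2 3 5)
  after f': (1 4)(2 6)(3 5)
  after g: (2 5 4 6)

g' f' f' f' g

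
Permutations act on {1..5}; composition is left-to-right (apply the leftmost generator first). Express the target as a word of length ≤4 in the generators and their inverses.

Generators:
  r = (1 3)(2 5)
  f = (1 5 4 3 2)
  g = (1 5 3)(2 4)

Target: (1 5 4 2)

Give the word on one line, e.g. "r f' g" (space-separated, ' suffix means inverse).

  after r': (1 3)(2 5)
  after g': (1 5 4 2)

r' g'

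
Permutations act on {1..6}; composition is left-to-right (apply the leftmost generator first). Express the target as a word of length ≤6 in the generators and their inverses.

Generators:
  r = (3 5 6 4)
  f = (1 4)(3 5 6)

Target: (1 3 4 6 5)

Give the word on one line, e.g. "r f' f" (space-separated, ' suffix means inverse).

f' r' f' r'

  after f': (1 4)(3 6 5)
  after r': (1 6 3 5 4)
  after f': (1 5)
  after r': (1 3 4 6 5)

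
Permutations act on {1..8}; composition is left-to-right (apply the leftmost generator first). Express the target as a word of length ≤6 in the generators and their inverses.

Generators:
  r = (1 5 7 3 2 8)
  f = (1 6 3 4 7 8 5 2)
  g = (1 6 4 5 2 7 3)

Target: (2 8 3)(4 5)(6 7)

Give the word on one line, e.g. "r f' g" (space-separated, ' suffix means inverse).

r' f f f

  after r': (1 8 2 3 7 5)
  after f: (1 5 6 3 8)(2 4 7)
  after f: (1 2 7)(3 5)(4 8 6)
  after f: (2 8 3)(4 5)(6 7)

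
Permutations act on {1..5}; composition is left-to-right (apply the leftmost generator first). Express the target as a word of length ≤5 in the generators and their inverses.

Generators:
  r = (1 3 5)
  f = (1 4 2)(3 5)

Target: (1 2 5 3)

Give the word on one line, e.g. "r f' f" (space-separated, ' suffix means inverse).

  after r': (1 5 3)
  after f': (1 3 2 4)
  after f': (1 5 3 4 2)
  after r: (2 3 4)
  after f': (1 2 5 3)

r' f' f' r f'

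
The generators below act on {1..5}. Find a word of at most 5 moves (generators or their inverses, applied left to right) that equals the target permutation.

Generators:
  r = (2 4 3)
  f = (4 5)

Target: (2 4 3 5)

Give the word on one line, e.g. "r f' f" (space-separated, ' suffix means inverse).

  after f': (4 5)
  after r: (2 4 5 3)
  after f: (2 5 3)
  after r: (2 5)(3 4)
  after f: (2 4 3 5)

f' r f r f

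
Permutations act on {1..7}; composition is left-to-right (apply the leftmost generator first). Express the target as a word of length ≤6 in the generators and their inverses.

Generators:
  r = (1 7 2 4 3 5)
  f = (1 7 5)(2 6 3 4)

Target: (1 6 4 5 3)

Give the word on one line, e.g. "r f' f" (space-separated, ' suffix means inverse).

r r f r'

  after r: (1 7 2 4 3 5)
  after r: (1 2 3)(4 5 7)
  after f: (1 6 3 7 2 4)
  after r': (1 6 4 5 3)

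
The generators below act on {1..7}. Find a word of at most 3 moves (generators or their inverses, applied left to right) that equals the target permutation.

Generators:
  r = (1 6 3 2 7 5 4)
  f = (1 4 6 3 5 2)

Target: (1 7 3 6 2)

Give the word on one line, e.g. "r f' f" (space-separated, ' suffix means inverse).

f' r f'

  after f': (1 2 5 3 6 4)
  after r: (1 7 5 2 4 6)
  after f': (1 7 3 6 2)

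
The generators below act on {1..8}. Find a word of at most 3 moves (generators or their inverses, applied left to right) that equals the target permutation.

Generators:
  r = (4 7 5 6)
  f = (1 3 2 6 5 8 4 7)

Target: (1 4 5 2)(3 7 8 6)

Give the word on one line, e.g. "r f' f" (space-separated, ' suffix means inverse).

f' f'

  after f': (1 7 4 8 5 6 2 3)
  after f': (1 4 5 2)(3 7 8 6)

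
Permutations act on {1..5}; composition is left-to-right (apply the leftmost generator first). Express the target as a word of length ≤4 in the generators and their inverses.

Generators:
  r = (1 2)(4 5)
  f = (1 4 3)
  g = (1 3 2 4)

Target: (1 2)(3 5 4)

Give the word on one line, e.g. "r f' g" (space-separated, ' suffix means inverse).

  after f': (1 3 4)
  after r': (1 3 5 4 2)
  after g: (1 2 3 5)
  after f: (1 2)(3 5 4)

f' r' g f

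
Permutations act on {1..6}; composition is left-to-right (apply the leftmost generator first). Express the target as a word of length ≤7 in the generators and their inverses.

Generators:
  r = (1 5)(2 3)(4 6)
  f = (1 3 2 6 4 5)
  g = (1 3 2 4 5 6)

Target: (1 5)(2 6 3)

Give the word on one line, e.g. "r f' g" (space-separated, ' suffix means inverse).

  after g': (1 6 5 4 2 3)
  after r': (1 4 3 5 6)
  after f: (1 5 4 2 6 3)
  after f: (2 4 6)
  after r': (1 5)(2 6 3)

g' r' f f r'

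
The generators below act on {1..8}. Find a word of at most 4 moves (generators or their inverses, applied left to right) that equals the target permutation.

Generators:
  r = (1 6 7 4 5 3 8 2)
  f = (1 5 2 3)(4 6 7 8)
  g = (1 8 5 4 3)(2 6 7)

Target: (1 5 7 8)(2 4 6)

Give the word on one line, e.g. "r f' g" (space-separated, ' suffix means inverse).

g f r

  after g: (1 8 5 4 3)(2 6 7)
  after f: (1 4)(2 7 3 5 6 8)
  after r: (1 5 7 8)(2 4 6)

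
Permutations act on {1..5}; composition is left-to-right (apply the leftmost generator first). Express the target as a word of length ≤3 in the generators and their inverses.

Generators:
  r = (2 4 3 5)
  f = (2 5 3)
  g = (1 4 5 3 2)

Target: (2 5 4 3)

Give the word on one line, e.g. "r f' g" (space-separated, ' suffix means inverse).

  after f': (2 3 5)
  after r: (2 5 4 3)

f' r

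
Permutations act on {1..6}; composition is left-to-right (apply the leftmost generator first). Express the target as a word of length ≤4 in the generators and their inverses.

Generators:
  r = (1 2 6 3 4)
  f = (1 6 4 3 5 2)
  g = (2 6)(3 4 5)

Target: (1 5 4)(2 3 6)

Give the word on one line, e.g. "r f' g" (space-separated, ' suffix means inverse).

f f f f

  after f: (1 6 4 3 5 2)
  after f: (1 4 5)(2 6 3)
  after f: (1 3)(2 4)(5 6)
  after f: (1 5 4)(2 3 6)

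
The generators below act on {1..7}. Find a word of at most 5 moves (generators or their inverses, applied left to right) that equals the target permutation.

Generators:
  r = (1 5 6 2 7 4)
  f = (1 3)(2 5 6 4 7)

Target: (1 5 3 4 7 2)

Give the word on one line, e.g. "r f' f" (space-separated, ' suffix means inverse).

r' f' r'

  after r': (1 4 7 2 6 5)
  after f': (1 6 2 5 3)
  after r': (1 5 3 4 7 2)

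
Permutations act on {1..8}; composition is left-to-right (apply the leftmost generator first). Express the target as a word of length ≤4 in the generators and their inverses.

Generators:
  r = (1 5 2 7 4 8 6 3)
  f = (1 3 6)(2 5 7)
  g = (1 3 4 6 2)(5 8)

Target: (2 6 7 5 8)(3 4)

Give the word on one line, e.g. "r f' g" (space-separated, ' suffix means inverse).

g f f

  after g: (1 3 4 6 2)(5 8)
  after f: (1 6 5 8 7 2 3 4)
  after f: (2 6 7 5 8)(3 4)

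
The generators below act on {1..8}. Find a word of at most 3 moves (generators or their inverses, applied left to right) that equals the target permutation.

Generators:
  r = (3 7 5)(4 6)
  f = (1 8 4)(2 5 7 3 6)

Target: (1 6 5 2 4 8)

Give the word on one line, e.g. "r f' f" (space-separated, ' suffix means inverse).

  after f': (1 4 8)(2 6 3 7 5)
  after r': (1 6 5 2 4 8)

f' r'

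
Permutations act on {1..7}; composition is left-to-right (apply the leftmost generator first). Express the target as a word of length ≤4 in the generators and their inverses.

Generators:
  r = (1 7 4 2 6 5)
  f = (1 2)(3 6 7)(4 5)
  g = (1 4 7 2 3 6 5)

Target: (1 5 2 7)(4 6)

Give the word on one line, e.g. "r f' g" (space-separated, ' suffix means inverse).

g f'

  after g: (1 4 7 2 3 6 5)
  after f': (1 5 2 7)(4 6)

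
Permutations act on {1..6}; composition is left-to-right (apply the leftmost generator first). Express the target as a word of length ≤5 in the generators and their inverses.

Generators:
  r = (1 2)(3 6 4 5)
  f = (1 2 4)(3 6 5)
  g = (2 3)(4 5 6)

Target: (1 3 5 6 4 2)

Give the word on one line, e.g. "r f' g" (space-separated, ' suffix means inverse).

r g' f' f' r'

  after r: (1 2)(3 6 4 5)
  after g': (1 3 5 2)
  after f': (1 5)(2 4)(3 6)
  after f': (1 6 5 4)
  after r': (1 3 5 6 4 2)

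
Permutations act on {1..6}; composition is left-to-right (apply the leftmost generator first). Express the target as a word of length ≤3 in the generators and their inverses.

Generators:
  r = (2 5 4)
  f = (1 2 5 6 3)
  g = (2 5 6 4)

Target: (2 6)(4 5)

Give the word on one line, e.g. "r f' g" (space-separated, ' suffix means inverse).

g' g'

  after g': (2 4 6 5)
  after g': (2 6)(4 5)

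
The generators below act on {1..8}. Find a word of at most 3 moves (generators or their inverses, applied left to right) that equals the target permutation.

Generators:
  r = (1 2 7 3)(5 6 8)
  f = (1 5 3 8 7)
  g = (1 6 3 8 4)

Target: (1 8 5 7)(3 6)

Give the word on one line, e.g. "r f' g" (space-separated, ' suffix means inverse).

  after r': (1 3 7 2)(5 8 6)
  after f': (1 5 3 8 6)(2 7)
  after r': (1 8 5 7)(3 6)

r' f' r'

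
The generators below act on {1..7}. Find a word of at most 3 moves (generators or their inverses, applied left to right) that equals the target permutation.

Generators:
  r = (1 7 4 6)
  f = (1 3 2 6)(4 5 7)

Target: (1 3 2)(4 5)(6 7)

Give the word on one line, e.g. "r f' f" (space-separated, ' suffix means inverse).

f r

  after f: (1 3 2 6)(4 5 7)
  after r: (1 3 2)(4 5)(6 7)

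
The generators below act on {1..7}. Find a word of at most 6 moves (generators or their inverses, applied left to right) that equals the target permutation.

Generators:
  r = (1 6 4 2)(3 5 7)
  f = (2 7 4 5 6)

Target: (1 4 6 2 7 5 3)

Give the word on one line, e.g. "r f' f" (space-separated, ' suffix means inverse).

f f r' f' r

  after f: (2 7 4 5 6)
  after f: (2 4 6 7 5)
  after r': (1 2 6 5 4)(3 7)
  after f': (1 6 4)(2 5 7 3)
  after r: (1 4 6 2 7 5 3)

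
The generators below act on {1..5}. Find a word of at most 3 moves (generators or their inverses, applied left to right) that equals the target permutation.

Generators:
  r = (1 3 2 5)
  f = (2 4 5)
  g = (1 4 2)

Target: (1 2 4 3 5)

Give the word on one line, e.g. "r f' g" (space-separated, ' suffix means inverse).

  after f: (2 4 5)
  after r': (1 5 3)(2 4)
  after r': (1 2 4 3 5)

f r' r'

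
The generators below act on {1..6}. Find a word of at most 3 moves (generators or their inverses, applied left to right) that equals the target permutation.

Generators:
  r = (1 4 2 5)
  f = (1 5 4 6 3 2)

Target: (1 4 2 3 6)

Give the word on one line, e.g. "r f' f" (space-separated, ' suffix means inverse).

f' r'

  after f': (1 2 3 6 4 5)
  after r': (1 4 2 3 6)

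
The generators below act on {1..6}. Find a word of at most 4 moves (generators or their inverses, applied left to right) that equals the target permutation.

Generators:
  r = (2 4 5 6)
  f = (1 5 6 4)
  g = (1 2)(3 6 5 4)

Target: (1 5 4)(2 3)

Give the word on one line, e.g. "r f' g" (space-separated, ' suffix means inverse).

f' r g r

  after f': (1 4 6 5)
  after r: (1 5)(2 4)
  after g: (1 4)(2 3 6 5)
  after r: (1 5 4)(2 3)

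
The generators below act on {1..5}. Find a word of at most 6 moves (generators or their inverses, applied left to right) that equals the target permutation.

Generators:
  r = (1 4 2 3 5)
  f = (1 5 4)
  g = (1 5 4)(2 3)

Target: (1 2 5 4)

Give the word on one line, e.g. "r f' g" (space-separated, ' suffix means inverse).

  after f': (1 4 5)
  after g: (2 3)
  after f': (1 4 5)(2 3)
  after r: (1 2 5 4)

f' g f' r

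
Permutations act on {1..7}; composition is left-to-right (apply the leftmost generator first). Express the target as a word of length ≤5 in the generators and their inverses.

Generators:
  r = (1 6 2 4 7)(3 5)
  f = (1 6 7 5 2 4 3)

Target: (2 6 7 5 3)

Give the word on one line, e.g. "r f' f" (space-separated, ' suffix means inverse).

  after f: (1 6 7 5 2 4 3)
  after f: (1 7 2 3 6 5 4)
  after r: (2 5 7 4 6 3)
  after f: (1 6)(3 4 7)
  after r': (2 6 7 5 3)

f f r f r'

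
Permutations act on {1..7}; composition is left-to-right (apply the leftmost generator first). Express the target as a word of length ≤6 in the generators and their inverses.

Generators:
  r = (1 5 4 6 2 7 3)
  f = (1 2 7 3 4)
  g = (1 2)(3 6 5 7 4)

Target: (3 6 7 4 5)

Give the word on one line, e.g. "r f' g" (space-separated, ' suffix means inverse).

r g' f' g r'

  after r: (1 5 4 6 2 7 3)
  after g': (1 6)(2 5 7 4 3)
  after f': (1 6 4 7 3)(2 5)
  after g: (1 5)(2 7 6 3)
  after r': (3 6 7 4 5)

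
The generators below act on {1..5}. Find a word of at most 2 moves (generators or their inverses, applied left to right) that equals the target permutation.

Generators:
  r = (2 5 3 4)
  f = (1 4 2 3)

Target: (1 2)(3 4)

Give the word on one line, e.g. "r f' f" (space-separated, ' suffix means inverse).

  after f': (1 3 2 4)
  after f': (1 2)(3 4)

f' f'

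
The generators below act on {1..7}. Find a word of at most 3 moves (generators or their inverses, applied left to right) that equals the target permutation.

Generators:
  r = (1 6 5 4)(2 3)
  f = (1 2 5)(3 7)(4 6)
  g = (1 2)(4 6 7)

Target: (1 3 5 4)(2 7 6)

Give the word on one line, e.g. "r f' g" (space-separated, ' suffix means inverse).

r g f'

  after r: (1 6 5 4)(2 3)
  after g: (1 7 4 2 3)(5 6)
  after f': (1 3 5 4)(2 7 6)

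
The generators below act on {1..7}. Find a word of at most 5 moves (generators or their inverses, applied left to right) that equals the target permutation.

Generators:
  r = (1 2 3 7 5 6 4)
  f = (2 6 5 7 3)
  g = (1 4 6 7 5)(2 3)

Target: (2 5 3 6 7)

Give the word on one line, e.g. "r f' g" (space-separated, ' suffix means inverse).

  after f': (2 3 7 5 6)
  after f': (2 7 6 3 5)
  after f': (2 5 3 6 7)

f' f' f'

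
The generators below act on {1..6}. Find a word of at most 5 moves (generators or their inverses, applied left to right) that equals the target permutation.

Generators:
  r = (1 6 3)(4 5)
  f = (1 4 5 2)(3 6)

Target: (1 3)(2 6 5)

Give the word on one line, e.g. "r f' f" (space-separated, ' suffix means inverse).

  after r: (1 6 3)(4 5)
  after r: (1 3 6)
  after f: (1 6 4 5 2)
  after r: (1 3)(2 6 5)

r r f r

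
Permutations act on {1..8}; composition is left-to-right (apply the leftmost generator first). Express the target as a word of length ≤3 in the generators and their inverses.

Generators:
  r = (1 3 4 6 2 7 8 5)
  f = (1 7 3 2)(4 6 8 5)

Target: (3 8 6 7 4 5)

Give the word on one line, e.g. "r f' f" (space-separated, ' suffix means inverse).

  after r: (1 3 4 6 2 7 8 5)
  after f': (1 7 6 3 5 2)
  after f': (3 8 6 7 4 5)

r f' f'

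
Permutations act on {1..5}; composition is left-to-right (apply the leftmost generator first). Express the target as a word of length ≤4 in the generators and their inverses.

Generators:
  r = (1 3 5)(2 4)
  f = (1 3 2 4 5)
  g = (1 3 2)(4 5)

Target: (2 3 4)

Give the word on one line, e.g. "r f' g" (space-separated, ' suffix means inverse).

g' r r g

  after g': (1 2 3)(4 5)
  after r: (1 4)(2 5)
  after r: (1 2)(3 5 4)
  after g: (2 3 4)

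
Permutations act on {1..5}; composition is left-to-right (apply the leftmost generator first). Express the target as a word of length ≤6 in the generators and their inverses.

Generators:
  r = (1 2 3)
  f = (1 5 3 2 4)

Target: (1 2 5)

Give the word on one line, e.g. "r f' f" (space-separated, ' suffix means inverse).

  after f: (1 5 3 2 4)
  after r': (1 5 2 4 3)
  after f: (1 3 5 4 2)
  after f: (1 2 5)

f r' f f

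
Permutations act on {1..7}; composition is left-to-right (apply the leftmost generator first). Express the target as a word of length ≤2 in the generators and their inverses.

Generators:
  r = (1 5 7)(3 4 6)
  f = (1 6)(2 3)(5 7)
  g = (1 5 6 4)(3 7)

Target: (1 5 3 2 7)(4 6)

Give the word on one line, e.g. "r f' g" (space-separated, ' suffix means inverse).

  after f: (1 6)(2 3)(5 7)
  after g': (1 5 3 2 7)(4 6)

f g'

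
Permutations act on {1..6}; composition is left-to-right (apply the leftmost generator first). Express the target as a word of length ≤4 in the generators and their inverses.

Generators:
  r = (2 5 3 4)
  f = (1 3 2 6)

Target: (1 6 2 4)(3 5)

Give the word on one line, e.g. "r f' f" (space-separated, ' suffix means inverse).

  after r': (2 4 3 5)
  after f': (1 6 2 4)(3 5)

r' f'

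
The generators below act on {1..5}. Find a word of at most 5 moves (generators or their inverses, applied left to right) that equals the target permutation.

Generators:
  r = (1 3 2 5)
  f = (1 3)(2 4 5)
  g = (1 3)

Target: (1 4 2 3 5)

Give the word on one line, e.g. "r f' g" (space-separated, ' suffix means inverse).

g' r f r'

  after g': (1 3)
  after r: (1 2 5)
  after f: (1 4 5 3)
  after r': (1 4 2 3 5)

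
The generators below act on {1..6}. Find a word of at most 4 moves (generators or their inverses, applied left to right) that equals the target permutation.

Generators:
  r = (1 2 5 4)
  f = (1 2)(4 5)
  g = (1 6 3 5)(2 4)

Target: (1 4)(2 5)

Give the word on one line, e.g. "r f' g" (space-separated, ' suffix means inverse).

  after f': (1 2)(4 5)
  after r': (2 4)
  after r': (1 4)(2 5)

f' r' r'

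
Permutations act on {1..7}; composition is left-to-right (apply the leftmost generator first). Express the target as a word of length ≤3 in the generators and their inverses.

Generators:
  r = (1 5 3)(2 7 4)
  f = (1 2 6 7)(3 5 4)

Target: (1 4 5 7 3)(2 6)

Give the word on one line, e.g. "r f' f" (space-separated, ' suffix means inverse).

f r'

  after f: (1 2 6 7)(3 5 4)
  after r': (1 4 5 7 3)(2 6)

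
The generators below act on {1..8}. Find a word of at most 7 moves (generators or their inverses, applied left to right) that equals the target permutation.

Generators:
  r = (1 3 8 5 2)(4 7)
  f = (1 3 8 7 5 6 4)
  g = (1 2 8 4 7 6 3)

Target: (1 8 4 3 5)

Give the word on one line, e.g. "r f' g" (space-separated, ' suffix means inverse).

  after r: (1 3 8 5 2)(4 7)
  after f: (1 8 6 4 5 2 3 7)
  after g: (1 4 5 8 3 6 7 2)
  after r': (1 7 5 3 6 4 8)
  after f': (1 8 4 3 5)

r f g r' f'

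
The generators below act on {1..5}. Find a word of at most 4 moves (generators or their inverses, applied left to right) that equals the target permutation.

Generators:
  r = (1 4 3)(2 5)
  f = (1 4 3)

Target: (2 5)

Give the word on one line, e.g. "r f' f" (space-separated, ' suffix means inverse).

f' r

  after f': (1 3 4)
  after r: (2 5)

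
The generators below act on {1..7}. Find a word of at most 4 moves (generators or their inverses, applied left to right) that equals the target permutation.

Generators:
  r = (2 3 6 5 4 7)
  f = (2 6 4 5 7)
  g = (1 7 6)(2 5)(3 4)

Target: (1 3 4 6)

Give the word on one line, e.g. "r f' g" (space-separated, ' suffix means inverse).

g f r

  after g: (1 7 6)(2 5)(3 4)
  after f: (1 2 7 4 3 5 6)
  after r: (1 3 4 6)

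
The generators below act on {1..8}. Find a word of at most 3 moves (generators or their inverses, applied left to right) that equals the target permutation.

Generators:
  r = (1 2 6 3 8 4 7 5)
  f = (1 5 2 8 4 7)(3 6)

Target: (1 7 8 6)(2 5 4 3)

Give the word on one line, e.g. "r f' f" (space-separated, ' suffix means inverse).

r' r'

  after r': (1 5 7 4 8 3 6 2)
  after r': (1 7 8 6)(2 5 4 3)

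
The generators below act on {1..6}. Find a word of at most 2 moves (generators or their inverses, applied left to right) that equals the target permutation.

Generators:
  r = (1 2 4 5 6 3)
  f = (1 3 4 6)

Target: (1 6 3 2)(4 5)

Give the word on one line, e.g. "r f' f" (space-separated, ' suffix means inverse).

  after f: (1 3 4 6)
  after r': (1 6 3 2)(4 5)

f r'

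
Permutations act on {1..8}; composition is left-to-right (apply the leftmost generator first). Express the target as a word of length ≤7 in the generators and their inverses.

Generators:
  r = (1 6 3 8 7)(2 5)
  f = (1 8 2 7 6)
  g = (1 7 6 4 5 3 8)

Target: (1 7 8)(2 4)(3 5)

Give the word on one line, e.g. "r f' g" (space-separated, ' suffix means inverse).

  after f': (1 6 7 2 8)
  after r: (1 3 8 6)(2 7 5)
  after f: (1 3 2 6 8)(5 7)
  after g: (1 8 7 3 2 4 5 6)
  after r: (1 7 8)(2 4)(3 5)

f' r f g r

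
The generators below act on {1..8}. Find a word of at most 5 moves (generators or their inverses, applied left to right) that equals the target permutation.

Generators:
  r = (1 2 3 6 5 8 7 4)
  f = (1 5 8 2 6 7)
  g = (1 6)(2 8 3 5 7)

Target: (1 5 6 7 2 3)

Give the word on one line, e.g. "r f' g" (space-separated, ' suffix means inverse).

  after g: (1 6)(2 8 3 5 7)
  after g: (2 3 7 8 5)
  after f: (1 5 6 7 2 3)

g g f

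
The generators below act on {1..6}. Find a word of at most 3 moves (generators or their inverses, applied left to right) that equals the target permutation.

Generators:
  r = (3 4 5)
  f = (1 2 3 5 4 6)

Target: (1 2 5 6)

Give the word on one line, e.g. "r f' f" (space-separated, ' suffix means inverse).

r' f r'

  after r': (3 5 4)
  after f: (1 2 3 4 5 6)
  after r': (1 2 5 6)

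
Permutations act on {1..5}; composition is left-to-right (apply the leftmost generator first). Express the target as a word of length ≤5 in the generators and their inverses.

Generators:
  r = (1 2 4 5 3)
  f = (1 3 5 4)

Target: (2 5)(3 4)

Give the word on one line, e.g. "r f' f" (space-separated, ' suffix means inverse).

  after r: (1 2 4 5 3)
  after f': (1 2 5)(3 4)
  after r: (1 4)(2 3 5)
  after f: (2 5)(3 4)

r f' r f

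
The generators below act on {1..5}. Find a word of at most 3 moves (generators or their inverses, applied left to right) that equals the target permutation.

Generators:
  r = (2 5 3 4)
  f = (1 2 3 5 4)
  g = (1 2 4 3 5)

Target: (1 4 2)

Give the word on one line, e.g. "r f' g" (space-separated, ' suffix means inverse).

r' f r'

  after r': (2 4 3 5)
  after f: (1 2)(3 4 5)
  after r': (1 4 2)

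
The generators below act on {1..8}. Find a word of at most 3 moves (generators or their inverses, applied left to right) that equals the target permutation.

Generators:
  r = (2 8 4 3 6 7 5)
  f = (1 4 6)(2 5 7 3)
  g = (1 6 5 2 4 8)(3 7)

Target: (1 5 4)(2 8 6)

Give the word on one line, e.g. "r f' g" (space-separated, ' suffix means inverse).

g g

  after g: (1 6 5 2 4 8)(3 7)
  after g: (1 5 4)(2 8 6)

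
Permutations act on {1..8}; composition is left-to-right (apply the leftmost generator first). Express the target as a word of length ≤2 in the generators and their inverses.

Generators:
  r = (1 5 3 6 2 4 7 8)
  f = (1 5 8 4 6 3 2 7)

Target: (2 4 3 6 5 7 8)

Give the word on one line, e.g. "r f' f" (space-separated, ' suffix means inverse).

f r'

  after f: (1 5 8 4 6 3 2 7)
  after r': (2 4 3 6 5 7 8)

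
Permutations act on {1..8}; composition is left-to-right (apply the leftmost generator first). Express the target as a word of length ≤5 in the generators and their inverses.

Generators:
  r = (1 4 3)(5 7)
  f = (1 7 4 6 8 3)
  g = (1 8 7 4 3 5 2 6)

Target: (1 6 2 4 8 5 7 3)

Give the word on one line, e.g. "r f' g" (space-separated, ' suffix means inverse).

  after f': (1 3 8 6 4 7)
  after g: (1 5 2 6 3 7 8)
  after g: (1 2)(3 4)(5 6)
  after f: (1 2 7 4)(3 6 5 8)
  after g: (1 6 2 4 8 5 7 3)

f' g g f g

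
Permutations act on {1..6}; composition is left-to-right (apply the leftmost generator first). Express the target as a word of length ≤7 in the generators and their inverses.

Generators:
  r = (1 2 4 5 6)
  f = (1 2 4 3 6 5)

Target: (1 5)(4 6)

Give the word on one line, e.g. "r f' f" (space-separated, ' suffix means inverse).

  after f': (1 5 6 3 4 2)
  after r': (1 4)(2 6 3)
  after r': (1 2 5 4 6 3)
  after r': (2 4 5)(3 6)
  after f': (1 5)(4 6)

f' r' r' r' f'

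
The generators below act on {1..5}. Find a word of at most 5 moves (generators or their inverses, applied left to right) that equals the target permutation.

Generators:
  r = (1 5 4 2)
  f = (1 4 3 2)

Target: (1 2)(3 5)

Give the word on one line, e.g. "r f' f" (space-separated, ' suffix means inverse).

  after r': (1 2 4 5)
  after r': (1 4)(2 5)
  after f': (2 5 3 4)
  after r': (1 2)(3 5)

r' r' f' r'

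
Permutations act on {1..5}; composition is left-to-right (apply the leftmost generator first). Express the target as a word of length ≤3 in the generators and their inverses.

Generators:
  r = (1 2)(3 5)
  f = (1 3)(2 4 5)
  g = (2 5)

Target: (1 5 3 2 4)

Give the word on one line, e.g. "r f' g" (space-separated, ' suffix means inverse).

g f' r

  after g: (2 5)
  after f': (1 3)(2 4)
  after r: (1 5 3 2 4)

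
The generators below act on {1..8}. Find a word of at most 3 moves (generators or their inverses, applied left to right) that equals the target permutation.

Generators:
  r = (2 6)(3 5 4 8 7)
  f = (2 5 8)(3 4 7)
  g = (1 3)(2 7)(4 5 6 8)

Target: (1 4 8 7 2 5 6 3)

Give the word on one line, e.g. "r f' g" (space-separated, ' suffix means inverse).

g r r

  after g: (1 3)(2 7)(4 5 6 8)
  after r: (1 5 2 3)(6 7)
  after r: (1 4 8 7 2 5 6 3)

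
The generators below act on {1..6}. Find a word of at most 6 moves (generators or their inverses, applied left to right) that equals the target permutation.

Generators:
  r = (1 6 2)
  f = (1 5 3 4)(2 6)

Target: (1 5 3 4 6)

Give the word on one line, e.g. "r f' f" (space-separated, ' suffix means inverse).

f r r r r

  after f: (1 5 3 4)(2 6)
  after r: (1 5 3 4 6)
  after r: (1 5 3 4 2)
  after r: (1 5 3 4)(2 6)
  after r: (1 5 3 4 6)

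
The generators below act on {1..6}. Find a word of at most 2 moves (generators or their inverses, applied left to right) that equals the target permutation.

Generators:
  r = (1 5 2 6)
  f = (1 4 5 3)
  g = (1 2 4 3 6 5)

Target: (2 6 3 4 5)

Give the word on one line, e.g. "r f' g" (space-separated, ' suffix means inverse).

  after g': (1 5 6 3 4 2)
  after r': (2 6 3 4 5)

g' r'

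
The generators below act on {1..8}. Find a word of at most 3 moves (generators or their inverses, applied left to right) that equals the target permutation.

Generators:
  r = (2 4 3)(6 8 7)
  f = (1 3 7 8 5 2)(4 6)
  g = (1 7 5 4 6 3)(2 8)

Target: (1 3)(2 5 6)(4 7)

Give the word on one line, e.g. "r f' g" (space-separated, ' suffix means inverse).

f' r'

  after f': (1 2 5 8 7 3)(4 6)
  after r': (1 3)(2 5 6)(4 7)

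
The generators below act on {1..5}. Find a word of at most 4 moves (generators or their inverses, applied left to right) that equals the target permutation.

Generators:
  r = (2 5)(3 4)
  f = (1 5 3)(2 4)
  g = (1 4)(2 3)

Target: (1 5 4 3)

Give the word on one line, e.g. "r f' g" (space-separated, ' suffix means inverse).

  after g: (1 4)(2 3)
  after r': (1 3 5 2 4)
  after f': (1 5 4 3)

g r' f'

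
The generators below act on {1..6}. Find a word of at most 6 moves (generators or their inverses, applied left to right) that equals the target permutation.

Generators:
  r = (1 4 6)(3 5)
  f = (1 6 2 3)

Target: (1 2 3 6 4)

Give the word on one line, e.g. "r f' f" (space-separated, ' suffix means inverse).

  after f': (1 3 2 6)
  after r': (1 5 3 2 4)
  after r': (1 3 2)(4 6)
  after f': (1 2 3 6 4)

f' r' r' f'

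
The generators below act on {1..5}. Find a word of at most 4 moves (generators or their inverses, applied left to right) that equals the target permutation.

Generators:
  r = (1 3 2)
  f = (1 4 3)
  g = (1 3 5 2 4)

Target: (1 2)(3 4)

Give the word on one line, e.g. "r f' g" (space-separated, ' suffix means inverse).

  after f': (1 3 4)
  after r': (2 3 4)
  after r': (1 2)(3 4)

f' r' r'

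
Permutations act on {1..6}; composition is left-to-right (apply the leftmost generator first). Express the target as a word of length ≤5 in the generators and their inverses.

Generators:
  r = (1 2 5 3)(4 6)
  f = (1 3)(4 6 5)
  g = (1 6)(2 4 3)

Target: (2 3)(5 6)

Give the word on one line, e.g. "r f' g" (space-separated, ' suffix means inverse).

  after r': (1 3 5 2)(4 6)
  after g': (1 4)(2 6)(3 5)
  after r: (1 6 5)(2 4)
  after g: (2 3)(5 6)

r' g' r g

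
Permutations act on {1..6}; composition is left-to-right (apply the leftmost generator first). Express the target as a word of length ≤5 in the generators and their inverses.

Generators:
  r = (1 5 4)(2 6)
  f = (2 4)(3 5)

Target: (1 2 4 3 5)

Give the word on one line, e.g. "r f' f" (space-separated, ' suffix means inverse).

r r f'

  after r: (1 5 4)(2 6)
  after r: (1 4 5)
  after f': (1 2 4 3 5)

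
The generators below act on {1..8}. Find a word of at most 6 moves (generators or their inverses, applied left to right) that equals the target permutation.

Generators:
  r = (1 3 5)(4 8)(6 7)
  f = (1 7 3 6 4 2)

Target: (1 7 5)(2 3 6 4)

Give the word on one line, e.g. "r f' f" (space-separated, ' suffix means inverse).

  after f: (1 7 3 6 4 2)
  after r: (1 6 8 4 2 3 7 5)
  after r: (1 7)(2 5 3 6 4)
  after r: (1 6 8 4 2)(3 7)
  after r: (1 7 5)(2 3 6 4)

f r r r r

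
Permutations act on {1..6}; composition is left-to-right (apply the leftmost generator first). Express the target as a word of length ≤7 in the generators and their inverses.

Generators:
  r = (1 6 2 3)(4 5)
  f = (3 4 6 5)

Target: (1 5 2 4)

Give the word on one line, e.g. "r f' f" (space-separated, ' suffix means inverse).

  after r: (1 6 2 3)(4 5)
  after f': (1 4 6 2 5 3)
  after r: (1 5)(2 4)(3 6)
  after r: (1 4 3 2 5 6)
  after r: (1 5 2 4)

r f' r r r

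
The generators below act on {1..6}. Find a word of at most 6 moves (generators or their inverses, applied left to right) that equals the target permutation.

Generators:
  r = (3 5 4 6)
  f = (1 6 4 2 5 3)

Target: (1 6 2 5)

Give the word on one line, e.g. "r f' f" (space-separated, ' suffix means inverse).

  after r: (3 5 4 6)
  after f': (1 3 2 4)(5 6)
  after f': (1 5)(2 6)(3 4)
  after r': (1 3 5)(2 4 6)
  after r': (1 6 2 5)

r f' f' r' r'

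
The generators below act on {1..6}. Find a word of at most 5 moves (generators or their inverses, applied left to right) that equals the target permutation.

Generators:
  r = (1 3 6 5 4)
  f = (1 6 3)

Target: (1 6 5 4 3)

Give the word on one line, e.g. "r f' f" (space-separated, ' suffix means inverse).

  after r: (1 3 6 5 4)
  after f: (4 6 5)
  after f: (1 6 5 4 3)

r f f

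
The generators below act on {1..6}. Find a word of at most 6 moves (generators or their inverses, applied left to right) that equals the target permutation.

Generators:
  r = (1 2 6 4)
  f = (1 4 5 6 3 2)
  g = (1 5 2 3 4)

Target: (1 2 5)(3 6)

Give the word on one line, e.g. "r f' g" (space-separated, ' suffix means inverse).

r' f g f' g'

  after r': (1 4 6 2)
  after f: (1 5 6)(2 4 3)
  after g: (1 2)(5 6)
  after f': (1 3 6 4)
  after g': (1 2 5)(3 6)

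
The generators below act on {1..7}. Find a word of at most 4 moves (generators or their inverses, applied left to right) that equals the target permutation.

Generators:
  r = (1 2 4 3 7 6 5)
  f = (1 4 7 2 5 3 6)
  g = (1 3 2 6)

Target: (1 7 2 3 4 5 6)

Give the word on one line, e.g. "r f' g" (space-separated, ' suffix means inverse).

f' f' r

  after f': (1 6 3 5 2 7 4)
  after f': (1 3 2 4 6 5 7)
  after r: (1 7 2 3 4 5 6)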